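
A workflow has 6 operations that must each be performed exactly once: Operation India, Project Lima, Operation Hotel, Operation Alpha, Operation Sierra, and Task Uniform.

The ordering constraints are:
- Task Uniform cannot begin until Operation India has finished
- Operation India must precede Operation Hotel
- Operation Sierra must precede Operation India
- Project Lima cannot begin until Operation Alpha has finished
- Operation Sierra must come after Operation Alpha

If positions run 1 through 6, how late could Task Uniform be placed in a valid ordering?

6

Task Uniform has no required successors, so nothing stops it from going last (position 6).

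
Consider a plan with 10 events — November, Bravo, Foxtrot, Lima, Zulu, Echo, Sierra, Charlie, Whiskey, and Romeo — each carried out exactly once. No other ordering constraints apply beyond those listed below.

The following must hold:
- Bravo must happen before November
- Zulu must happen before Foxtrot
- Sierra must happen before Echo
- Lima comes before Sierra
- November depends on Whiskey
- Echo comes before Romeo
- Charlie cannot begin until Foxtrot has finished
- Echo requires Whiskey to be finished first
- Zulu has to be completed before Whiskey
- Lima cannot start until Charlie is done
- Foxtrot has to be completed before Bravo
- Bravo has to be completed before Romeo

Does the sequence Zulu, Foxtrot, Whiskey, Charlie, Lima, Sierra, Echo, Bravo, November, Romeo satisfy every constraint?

Yes

Every stated constraint is respected: Foxtrot sits at position 2, ahead of Bravo at position 8, and each of the other listed pairs likewise has the predecessor earlier in the sequence.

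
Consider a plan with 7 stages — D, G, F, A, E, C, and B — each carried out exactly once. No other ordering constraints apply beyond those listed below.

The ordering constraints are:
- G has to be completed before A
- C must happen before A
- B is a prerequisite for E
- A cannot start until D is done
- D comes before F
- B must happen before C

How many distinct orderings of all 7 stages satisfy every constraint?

214

3 stages have no prerequisites (D, G, B), so any of them could come first.
Enumerating by repeatedly choosing an available stage (one whose prerequisites are all placed) gives 214 distinct complete orderings.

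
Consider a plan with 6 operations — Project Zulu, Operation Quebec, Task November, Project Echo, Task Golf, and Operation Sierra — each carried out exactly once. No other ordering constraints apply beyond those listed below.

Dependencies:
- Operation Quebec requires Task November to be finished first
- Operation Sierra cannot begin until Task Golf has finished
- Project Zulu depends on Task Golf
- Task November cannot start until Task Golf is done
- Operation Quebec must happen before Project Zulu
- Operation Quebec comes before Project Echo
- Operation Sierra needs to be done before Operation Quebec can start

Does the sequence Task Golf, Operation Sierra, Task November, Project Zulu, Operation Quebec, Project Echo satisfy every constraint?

Here Operation Quebec comes after Project Zulu.
But one of the constraints requires Operation Quebec before Project Zulu, so this ordering violates it.

No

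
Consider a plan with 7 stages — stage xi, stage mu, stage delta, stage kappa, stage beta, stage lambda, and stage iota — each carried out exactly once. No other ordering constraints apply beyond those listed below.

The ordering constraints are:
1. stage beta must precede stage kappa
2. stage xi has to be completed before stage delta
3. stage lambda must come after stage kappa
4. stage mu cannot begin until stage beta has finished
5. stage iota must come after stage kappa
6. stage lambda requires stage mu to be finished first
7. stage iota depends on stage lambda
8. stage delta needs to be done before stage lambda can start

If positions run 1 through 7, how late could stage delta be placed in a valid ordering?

The stages that are forced after stage delta, directly or by a chain of constraints, are stage lambda, stage iota. That's 2 stages.
With 2 mandatory successors out of 7 stages total, the latest slot for stage delta is 7−2 = 5, and it's reachable by doing all non-successors before stage delta.

5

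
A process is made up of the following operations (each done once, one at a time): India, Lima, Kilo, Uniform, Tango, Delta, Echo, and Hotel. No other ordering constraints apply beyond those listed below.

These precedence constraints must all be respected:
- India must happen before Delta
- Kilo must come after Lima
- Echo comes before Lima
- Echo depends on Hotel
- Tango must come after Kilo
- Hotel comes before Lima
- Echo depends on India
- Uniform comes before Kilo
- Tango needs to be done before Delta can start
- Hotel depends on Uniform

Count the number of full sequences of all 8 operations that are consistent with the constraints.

3

2 operations have no prerequisites (India, Uniform), so any of them could come first.
Counting all ways to extend the partial order to a total order gives 3.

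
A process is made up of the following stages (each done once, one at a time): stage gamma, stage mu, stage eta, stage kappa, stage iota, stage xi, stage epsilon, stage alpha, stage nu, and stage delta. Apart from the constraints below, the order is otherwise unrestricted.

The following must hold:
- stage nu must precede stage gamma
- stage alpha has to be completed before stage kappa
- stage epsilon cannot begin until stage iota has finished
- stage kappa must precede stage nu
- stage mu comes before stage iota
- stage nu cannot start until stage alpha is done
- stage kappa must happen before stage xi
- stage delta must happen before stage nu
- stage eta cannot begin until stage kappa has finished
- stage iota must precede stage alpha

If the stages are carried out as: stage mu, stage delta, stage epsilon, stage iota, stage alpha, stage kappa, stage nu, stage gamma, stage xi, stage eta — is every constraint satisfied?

No

Here stage iota comes after stage epsilon.
That contradicts the constraint that stage iota must precede stage epsilon.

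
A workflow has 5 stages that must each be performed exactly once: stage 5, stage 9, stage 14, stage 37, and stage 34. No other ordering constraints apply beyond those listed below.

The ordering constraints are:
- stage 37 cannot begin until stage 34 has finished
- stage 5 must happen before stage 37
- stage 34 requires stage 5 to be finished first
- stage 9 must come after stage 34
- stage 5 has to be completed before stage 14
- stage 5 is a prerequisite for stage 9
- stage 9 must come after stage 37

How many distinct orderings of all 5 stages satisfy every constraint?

Stage 5 is the only stage with nothing required before it, so every ordering starts there.
Counting all ways to extend the partial order to a total order gives 4.

4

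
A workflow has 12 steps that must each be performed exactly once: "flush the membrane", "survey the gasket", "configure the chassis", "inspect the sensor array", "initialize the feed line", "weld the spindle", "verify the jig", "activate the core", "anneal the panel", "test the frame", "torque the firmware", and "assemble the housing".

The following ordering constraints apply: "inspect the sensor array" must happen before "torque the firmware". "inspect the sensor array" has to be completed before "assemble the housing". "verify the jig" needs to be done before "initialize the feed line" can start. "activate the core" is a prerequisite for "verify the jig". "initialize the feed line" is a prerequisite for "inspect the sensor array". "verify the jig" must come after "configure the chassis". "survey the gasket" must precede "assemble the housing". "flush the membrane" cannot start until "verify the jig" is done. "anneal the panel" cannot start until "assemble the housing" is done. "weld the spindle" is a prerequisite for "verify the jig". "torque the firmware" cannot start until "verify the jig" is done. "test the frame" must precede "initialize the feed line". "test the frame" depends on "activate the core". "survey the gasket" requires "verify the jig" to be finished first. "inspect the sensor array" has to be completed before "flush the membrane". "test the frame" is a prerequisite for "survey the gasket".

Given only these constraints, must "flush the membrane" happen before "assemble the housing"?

No

"flush the membrane" and "assemble the housing" are not related by any chain of constraints.
There exist valid orderings with "assemble the housing" before "flush the membrane", so "flush the membrane" is not required to come first.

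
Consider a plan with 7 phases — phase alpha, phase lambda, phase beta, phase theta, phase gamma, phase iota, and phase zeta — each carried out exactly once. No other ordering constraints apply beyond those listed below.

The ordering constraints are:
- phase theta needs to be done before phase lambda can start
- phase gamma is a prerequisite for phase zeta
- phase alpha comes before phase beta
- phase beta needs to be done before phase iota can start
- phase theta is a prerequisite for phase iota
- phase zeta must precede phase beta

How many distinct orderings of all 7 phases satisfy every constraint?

60

3 phases have no prerequisites (phase alpha, phase theta, phase gamma), so any of them could come first.
Enumerating by repeatedly choosing an available phase (one whose prerequisites are all placed) gives 60 distinct complete orderings.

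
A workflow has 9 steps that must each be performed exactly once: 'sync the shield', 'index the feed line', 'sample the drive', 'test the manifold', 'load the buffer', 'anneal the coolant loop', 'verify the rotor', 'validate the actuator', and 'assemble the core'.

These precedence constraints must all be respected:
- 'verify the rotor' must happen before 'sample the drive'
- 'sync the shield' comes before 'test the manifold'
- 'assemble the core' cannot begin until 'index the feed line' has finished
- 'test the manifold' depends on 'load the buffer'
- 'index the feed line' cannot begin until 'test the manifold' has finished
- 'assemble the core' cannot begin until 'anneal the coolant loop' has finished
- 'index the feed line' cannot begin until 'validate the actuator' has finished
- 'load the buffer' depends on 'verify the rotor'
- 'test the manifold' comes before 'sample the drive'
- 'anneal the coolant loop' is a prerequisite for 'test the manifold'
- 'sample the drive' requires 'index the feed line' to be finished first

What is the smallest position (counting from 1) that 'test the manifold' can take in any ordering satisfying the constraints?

5

Every step that must precede 'test the manifold' has to come before it. Tracing all chains that end at 'test the manifold', those steps are: 'sync the shield', 'load the buffer', 'anneal the coolant loop', 'verify the rotor' — 4 in total.
With 4 mandatory predecessors, the earliest 'test the manifold' can sit is position 4+1 = 5, and placing just those 4 first achieves it.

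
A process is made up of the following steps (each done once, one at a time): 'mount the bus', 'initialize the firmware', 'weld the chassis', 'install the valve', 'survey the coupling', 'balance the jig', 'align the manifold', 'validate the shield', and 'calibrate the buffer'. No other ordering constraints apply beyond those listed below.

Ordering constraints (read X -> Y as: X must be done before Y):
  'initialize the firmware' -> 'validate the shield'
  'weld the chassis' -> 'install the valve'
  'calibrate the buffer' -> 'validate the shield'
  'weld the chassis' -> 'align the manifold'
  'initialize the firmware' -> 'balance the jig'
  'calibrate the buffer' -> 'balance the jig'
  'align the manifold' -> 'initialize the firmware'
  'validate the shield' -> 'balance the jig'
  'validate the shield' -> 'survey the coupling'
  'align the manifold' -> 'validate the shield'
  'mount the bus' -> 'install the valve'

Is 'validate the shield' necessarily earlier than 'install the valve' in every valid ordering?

No

Nothing in the constraints links 'validate the shield' and 'install the valve'; they are unordered relative to each other.
So 'validate the shield' can come before 'install the valve' or after — it is not forced.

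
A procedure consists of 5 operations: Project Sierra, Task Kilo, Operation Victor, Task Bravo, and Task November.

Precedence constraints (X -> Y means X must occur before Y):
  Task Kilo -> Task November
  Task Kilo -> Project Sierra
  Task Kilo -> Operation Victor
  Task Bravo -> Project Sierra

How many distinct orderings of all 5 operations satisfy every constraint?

2 operations have no prerequisites (Task Kilo, Task Bravo), so any of them could come first.
Counting all ways to extend the partial order to a total order gives 18.

18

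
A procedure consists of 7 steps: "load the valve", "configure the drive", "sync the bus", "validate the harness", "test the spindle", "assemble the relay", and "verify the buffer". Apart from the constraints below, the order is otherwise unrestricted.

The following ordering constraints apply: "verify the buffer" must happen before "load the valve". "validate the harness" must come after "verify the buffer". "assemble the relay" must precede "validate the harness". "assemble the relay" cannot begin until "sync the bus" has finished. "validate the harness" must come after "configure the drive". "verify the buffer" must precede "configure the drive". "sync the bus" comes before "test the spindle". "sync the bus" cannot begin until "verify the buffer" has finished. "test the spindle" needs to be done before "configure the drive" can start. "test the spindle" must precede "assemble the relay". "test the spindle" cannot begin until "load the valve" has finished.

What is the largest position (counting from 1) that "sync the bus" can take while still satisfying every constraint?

The steps that are forced after "sync the bus", directly or by a chain of constraints, are "configure the drive", "validate the harness", "test the spindle", "assemble the relay". That's 4 steps.
With 4 mandatory successors out of 7 steps total, the latest slot for "sync the bus" is 7−4 = 3, and it's reachable by doing all non-successors before "sync the bus".

3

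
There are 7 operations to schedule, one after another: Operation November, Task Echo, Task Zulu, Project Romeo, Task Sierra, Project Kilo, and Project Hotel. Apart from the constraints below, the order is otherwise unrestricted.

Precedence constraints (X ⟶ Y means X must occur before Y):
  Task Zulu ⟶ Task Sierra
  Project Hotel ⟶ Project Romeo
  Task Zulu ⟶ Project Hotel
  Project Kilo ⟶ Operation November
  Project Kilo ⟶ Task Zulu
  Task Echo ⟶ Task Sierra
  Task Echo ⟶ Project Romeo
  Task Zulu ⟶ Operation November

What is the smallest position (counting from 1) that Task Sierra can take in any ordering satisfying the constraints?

4

Every operation that must precede Task Sierra has to come before it. Tracing all chains that end at Task Sierra, those operations are: Task Echo, Task Zulu, Project Kilo — 3 in total.
So at minimum 3 operations come before Task Sierra, putting Task Sierra no earlier than position 4. That position is achievable by scheduling exactly those predecessors first.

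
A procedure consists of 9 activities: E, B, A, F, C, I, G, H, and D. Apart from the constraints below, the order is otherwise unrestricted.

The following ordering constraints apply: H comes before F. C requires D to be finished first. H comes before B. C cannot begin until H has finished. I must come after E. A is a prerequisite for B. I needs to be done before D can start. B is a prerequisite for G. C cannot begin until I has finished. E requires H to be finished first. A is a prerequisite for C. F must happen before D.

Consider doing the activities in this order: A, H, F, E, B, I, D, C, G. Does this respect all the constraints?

Going through the constraints one by one, each required predecessor appears earlier in the sequence than its dependent — e.g. A (position 1) is before C (position 8), as required.

Yes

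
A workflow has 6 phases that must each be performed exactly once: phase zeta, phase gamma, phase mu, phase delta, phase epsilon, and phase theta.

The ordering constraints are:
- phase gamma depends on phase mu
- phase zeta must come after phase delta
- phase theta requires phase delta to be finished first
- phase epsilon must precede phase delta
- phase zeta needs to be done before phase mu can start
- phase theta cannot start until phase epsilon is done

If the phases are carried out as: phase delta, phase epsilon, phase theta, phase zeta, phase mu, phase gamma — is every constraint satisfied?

Here phase epsilon comes after phase delta.
That contradicts the constraint that phase epsilon must precede phase delta.

No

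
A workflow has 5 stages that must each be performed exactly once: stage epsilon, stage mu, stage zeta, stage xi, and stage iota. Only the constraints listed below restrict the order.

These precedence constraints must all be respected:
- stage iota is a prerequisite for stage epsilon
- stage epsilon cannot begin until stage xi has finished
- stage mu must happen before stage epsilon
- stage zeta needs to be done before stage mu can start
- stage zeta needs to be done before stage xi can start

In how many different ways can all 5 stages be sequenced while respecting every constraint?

8

The stages with no prerequisites are stage zeta, stage iota; any of them can be placed first.
Systematically extending each partial ordering one stage at a time and counting, there are 8 complete orderings.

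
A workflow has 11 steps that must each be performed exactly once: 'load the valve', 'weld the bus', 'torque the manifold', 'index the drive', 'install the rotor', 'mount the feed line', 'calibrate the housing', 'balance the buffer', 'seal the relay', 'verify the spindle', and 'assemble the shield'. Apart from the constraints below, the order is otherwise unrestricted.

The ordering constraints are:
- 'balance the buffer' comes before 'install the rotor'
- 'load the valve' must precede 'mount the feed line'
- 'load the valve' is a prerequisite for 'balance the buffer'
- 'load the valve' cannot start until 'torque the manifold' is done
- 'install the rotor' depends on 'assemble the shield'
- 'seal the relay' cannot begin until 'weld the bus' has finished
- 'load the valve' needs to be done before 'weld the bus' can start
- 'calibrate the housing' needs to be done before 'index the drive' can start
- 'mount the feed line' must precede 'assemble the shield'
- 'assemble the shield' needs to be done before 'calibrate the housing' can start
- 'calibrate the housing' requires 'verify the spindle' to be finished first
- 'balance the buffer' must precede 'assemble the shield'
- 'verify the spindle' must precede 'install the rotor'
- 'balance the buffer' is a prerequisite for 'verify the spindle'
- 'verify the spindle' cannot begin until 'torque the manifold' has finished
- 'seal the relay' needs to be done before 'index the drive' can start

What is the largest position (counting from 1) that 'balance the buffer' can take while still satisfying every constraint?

Following every chain forward from 'balance the buffer', the steps that must come later are 'index the drive', 'install the rotor', 'calibrate the housing', 'verify the spindle', 'assemble the shield' — 5 of them.
So at least 5 steps follow 'balance the buffer', putting 'balance the buffer' no later than position 6. That position is achievable by scheduling everything else first.

6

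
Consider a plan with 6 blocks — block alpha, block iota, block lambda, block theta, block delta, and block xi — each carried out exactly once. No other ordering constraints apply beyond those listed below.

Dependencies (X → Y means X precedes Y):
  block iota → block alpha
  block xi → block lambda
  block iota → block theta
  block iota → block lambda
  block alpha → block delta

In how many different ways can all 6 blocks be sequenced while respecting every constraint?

42

2 blocks have no prerequisites (block iota, block xi), so any of them could come first.
Systematically extending each partial ordering one block at a time and counting, there are 42 complete orderings.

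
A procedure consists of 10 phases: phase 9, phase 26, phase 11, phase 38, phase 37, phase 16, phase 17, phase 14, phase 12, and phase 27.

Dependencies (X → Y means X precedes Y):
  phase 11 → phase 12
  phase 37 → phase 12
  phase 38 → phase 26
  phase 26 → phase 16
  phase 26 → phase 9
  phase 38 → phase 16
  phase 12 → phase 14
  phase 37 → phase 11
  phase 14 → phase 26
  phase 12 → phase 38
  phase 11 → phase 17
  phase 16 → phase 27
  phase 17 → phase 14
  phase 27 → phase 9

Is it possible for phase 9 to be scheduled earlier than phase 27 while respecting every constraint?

No

There is a dependency chain phase 27 → phase 9, so phase 9 always comes after phase 27.
So no valid ordering can have phase 9 before phase 27.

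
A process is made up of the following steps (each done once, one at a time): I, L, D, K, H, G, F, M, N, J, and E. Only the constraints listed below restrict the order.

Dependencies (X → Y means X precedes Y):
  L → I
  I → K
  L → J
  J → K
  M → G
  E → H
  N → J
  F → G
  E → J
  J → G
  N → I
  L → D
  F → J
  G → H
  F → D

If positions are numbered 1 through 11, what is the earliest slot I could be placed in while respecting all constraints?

The steps that are forced before I, directly or transitively, are L, N. That's 2 steps.
With 2 mandatory predecessors, the earliest I can sit is position 2+1 = 3, and placing just those 2 first achieves it.

3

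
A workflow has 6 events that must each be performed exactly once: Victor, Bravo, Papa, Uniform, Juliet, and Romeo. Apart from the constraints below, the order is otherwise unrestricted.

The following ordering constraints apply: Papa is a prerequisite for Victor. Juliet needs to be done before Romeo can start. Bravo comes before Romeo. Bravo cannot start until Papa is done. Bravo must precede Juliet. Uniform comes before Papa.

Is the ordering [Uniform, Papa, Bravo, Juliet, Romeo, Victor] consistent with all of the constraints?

Yes

Every stated constraint is respected: Papa sits at position 2, ahead of Victor at position 6, and each of the other listed pairs likewise has the predecessor earlier in the sequence.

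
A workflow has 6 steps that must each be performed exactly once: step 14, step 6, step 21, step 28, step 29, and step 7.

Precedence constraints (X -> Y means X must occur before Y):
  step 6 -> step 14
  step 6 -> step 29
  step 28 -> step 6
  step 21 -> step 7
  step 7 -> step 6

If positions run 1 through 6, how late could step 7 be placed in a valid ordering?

3

Following every chain forward from step 7, the steps that must come later are step 14, step 6, step 29 — 3 of them.
So at least 3 steps follow step 7, putting step 7 no later than position 3. That position is achievable by scheduling everything else first.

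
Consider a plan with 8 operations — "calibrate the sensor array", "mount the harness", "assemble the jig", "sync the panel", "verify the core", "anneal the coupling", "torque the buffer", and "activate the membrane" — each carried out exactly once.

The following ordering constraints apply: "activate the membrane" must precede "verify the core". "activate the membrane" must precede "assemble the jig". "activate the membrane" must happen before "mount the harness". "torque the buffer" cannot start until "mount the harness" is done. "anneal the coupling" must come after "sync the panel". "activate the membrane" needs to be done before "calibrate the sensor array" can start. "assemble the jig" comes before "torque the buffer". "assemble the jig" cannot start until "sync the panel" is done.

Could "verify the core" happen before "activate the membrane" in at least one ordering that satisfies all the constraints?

No

Following "activate the membrane" → "verify the core", "activate the membrane" must precede "verify the core" in every valid ordering.
Hence "verify the core" can never be scheduled before "activate the membrane".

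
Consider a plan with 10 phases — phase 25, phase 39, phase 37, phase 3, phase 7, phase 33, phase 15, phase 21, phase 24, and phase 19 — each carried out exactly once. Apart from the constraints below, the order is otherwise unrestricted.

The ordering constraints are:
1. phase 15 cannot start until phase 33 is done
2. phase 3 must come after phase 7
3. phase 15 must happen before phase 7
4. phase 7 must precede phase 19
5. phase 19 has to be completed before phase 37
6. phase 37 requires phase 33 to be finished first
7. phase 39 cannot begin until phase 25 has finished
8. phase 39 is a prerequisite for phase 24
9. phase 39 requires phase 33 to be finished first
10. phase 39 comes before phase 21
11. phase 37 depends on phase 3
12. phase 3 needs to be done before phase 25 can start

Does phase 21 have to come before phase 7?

No

In fact the dependencies run the other way: phase 7 → phase 3 → phase 25 → phase 39 → phase 21.
So phase 21 does not have to come before phase 7 — it cannot.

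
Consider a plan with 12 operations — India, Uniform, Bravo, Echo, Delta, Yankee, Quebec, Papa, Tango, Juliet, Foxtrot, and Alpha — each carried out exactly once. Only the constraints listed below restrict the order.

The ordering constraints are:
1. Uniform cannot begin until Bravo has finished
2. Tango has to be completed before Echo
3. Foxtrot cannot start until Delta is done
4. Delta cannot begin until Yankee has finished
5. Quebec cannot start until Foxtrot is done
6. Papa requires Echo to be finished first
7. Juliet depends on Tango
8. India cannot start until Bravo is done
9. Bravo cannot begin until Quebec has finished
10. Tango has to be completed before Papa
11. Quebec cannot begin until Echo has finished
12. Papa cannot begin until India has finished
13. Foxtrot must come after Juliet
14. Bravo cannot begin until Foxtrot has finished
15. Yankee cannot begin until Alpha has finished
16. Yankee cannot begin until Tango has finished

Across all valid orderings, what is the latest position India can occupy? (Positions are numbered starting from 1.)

11

The only operation forced after India (directly or by a chain) is Papa.
So at least 1 operation follows India, putting India no later than position 11. That position is achievable by scheduling everything else first.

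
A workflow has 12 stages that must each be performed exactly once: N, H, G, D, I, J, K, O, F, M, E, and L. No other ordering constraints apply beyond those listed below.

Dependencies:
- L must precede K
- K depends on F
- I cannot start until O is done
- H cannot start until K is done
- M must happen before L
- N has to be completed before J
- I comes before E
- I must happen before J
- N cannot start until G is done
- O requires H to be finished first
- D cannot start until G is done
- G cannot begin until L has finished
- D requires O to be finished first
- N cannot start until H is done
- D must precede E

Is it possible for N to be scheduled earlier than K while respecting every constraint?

The constraints give a chain K → H → N, which forces K before N.
Hence N can never be scheduled before K.

No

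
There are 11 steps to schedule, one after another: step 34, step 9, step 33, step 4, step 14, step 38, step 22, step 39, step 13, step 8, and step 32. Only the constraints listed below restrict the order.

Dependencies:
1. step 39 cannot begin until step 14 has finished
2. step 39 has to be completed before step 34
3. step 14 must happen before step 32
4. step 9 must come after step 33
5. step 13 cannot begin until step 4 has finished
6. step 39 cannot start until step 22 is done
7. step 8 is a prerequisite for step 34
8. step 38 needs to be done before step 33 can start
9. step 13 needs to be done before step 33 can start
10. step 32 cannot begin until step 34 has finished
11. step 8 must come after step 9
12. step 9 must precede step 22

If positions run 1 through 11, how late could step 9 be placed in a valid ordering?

The steps that are forced after step 9, directly or by a chain of constraints, are step 34, step 22, step 39, step 8, step 32. That's 5 steps.
With 5 mandatory successors out of 11 steps total, the latest slot for step 9 is 11−5 = 6, and it's reachable by doing all non-successors before step 9.

6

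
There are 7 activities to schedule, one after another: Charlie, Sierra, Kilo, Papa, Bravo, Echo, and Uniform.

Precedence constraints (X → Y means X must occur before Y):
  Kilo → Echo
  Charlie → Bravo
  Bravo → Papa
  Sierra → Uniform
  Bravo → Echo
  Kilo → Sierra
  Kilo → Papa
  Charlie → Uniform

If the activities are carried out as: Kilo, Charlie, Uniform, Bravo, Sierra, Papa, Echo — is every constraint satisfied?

No

Here Sierra comes after Uniform.
But one of the constraints requires Sierra before Uniform, so this ordering violates it.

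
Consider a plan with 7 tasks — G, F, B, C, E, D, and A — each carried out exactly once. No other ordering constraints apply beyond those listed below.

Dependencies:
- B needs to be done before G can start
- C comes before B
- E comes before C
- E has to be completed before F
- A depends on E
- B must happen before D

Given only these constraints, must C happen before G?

Yes

Following the dependencies: C → B → G.
That forces C before G in every valid schedule.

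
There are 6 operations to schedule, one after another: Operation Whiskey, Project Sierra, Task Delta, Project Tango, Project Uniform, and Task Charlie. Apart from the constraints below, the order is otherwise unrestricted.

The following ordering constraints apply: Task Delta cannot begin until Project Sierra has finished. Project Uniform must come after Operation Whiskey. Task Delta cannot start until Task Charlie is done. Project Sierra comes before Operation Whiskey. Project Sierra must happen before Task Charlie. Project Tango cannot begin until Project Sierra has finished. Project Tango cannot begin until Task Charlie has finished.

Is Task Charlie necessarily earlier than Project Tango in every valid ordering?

Following the dependencies: Task Charlie → Project Tango.
So Task Charlie must precede Project Tango in any valid ordering.

Yes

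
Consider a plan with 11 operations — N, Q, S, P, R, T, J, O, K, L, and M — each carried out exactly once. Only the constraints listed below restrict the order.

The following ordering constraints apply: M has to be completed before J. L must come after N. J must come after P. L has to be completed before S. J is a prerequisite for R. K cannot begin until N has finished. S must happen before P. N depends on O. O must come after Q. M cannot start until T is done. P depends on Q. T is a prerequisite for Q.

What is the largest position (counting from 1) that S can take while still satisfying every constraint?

8

Every operation that must follow S has to come after it. Tracing all chains starting from S, those operations are: P, R, J — 3 in total.
So at least 3 operations follow S, putting S no later than position 8. That position is achievable by scheduling everything else first.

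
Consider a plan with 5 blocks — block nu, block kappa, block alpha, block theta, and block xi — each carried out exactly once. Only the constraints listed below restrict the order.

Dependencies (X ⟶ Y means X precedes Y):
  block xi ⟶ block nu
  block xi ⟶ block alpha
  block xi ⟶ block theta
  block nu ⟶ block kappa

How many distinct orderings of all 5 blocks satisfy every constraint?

Block xi is the only block with nothing required before it, so every ordering starts there.
Systematically extending each partial ordering one block at a time and counting, there are 12 complete orderings.

12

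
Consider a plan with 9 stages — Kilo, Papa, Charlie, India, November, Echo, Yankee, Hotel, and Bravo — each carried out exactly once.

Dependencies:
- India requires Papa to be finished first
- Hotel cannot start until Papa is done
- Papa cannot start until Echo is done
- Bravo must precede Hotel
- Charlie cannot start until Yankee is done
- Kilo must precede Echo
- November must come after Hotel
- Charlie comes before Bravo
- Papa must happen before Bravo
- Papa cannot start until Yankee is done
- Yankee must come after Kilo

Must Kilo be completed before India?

Tracing the constraints gives a chain: Kilo → Echo → Papa → India.
That forces Kilo before India in every valid schedule.

Yes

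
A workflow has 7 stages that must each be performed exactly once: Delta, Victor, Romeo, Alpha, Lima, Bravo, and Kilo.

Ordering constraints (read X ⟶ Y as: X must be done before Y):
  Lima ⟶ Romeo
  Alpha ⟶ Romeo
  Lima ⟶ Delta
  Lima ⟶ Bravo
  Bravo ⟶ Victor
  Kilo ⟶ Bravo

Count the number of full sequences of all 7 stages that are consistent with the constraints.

134

The stages with no prerequisites are Alpha, Lima, Kilo; any of them can be placed first.
Enumerating by repeatedly choosing an available stage (one whose prerequisites are all placed) gives 134 distinct complete orderings.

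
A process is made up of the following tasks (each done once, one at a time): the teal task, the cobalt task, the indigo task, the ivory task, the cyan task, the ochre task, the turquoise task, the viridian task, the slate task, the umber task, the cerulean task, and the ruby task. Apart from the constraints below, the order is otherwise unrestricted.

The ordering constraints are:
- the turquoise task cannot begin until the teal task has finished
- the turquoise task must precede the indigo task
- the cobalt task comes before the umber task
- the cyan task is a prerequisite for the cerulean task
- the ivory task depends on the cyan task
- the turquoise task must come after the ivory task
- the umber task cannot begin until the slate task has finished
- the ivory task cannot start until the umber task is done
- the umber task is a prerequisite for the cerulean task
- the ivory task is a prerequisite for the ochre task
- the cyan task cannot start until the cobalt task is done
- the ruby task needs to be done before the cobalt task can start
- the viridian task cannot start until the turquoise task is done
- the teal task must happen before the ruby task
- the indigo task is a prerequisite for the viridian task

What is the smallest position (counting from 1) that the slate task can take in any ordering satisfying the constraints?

The slate task has no prerequisites at all, so it can go in position 1.

1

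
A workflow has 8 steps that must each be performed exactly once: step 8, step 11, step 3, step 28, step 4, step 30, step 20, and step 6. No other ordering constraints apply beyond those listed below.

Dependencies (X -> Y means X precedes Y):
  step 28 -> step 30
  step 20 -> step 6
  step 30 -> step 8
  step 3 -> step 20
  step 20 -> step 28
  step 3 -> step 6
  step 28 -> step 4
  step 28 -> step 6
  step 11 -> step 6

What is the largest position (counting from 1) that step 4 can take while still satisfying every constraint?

No constraint forces any step after step 4, so it can be placed last, in position 8.

8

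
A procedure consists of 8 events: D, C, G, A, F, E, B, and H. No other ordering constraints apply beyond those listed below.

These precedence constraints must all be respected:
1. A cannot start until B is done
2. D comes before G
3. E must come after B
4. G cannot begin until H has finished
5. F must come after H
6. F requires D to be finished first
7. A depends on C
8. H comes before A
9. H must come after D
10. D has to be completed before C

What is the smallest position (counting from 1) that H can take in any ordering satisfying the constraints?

The only event forced before H (directly or transitively) is D.
With 1 mandatory predecessor, the earliest H can sit is position 1+1 = 2, and placing just that one first achieves it.

2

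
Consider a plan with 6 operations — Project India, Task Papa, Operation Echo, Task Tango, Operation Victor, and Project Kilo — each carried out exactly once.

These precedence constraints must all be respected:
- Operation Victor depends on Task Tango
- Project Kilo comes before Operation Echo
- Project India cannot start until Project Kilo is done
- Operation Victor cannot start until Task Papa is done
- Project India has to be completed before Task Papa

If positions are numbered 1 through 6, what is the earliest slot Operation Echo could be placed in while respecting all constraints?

2

The only operation forced before Operation Echo (directly or transitively) is Project Kilo.
So at minimum 1 operation comes before Operation Echo, putting Operation Echo no earlier than position 2. That position is achievable by scheduling exactly that predecessor first.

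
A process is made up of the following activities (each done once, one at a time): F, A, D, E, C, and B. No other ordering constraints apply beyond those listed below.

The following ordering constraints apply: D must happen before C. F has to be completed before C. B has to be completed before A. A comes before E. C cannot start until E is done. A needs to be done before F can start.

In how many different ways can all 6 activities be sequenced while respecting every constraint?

2 activities have no prerequisites (D, B), so any of them could come first.
Counting all ways to extend the partial order to a total order gives 10.

10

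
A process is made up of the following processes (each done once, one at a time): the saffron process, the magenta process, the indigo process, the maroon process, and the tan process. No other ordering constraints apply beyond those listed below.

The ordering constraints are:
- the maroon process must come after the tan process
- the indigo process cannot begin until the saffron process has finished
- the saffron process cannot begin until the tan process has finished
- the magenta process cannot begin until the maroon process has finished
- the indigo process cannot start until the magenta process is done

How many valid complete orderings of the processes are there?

3

Only the tan process has no prerequisites, so it must go first.
Systematically extending each partial ordering one process at a time and counting, there are 3 complete orderings.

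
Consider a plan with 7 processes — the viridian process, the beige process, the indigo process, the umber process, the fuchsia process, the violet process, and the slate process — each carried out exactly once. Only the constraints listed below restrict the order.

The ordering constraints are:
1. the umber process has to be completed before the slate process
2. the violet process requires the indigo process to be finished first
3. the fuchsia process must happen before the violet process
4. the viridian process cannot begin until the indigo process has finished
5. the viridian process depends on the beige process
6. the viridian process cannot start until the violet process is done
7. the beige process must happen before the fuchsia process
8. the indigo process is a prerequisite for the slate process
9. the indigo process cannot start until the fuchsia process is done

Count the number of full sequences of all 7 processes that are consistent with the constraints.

15

The processes with no prerequisites are the beige process, the umber process; any of them can be placed first.
Counting all ways to extend the partial order to a total order gives 15.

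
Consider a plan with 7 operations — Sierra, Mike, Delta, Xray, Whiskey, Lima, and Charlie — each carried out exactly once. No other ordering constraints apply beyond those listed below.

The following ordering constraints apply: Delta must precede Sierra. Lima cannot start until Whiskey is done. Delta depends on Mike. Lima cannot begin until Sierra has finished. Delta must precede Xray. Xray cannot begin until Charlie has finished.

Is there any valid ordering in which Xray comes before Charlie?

The constraints give a chain Charlie → Xray, which forces Charlie before Xray.
So no valid ordering can have Xray before Charlie.

No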